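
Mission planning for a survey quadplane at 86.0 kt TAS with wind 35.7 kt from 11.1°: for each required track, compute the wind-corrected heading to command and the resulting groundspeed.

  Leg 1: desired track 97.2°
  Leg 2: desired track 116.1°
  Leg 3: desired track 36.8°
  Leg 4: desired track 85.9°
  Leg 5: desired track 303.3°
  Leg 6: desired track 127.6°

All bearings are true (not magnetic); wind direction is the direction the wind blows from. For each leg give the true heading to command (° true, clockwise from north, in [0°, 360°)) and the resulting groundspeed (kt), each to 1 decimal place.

Leg 1: desired track 97.2°; wind correction -24.5° → command heading 72.7°, groundspeed 75.8 kt
Leg 2: desired track 116.1°; wind correction -23.6° → command heading 92.5°, groundspeed 88.0 kt
Leg 3: desired track 36.8°; wind correction -10.4° → command heading 26.4°, groundspeed 52.4 kt
Leg 4: desired track 85.9°; wind correction -23.6° → command heading 62.3°, groundspeed 69.4 kt
Leg 5: desired track 303.3°; wind correction +22.6° → command heading 325.9°, groundspeed 65.9 kt
Leg 6: desired track 127.6°; wind correction -21.8° → command heading 105.8°, groundspeed 95.8 kt

Leg 1: heading=72.7°, groundspeed=75.8 kt
Leg 2: heading=92.5°, groundspeed=88.0 kt
Leg 3: heading=26.4°, groundspeed=52.4 kt
Leg 4: heading=62.3°, groundspeed=69.4 kt
Leg 5: heading=325.9°, groundspeed=65.9 kt
Leg 6: heading=105.8°, groundspeed=95.8 kt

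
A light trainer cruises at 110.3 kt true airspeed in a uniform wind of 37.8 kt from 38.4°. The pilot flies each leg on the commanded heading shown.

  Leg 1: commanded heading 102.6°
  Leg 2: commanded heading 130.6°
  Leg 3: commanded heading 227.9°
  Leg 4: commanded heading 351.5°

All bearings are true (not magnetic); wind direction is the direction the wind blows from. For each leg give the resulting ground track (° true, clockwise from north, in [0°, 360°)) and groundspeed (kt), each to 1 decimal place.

Leg 1: track=122.5°, groundspeed=99.8 kt
Leg 2: track=149.3°, groundspeed=118.0 kt
Leg 3: track=225.5°, groundspeed=147.7 kt
Leg 4: track=333.4°, groundspeed=88.9 kt

Leg 1: heading 102.6°; drift +19.9° → track 122.5°, groundspeed 99.8 kt
Leg 2: heading 130.6°; drift +18.7° → track 149.3°, groundspeed 118.0 kt
Leg 3: heading 227.9°; drift -2.4° → track 225.5°, groundspeed 147.7 kt
Leg 4: heading 351.5°; drift -18.1° → track 333.4°, groundspeed 88.9 kt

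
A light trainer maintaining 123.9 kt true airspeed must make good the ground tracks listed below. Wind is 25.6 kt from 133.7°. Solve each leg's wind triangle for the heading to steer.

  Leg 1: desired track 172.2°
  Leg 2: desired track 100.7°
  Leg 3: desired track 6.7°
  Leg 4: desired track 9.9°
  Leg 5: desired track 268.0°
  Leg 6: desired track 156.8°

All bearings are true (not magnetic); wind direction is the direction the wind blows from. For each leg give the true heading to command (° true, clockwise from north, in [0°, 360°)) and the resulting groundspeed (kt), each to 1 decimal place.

Leg 1: desired track 172.2°; wind correction -7.4° → command heading 164.8°, groundspeed 102.8 kt
Leg 2: desired track 100.7°; wind correction +6.5° → command heading 107.2°, groundspeed 101.6 kt
Leg 3: desired track 6.7°; wind correction +9.5° → command heading 16.2°, groundspeed 137.6 kt
Leg 4: desired track 9.9°; wind correction +9.9° → command heading 19.8°, groundspeed 136.3 kt
Leg 5: desired track 268.0°; wind correction -8.5° → command heading 259.5°, groundspeed 140.4 kt
Leg 6: desired track 156.8°; wind correction -4.6° → command heading 152.2°, groundspeed 99.9 kt

Leg 1: heading=164.8°, groundspeed=102.8 kt
Leg 2: heading=107.2°, groundspeed=101.6 kt
Leg 3: heading=16.2°, groundspeed=137.6 kt
Leg 4: heading=19.8°, groundspeed=136.3 kt
Leg 5: heading=259.5°, groundspeed=140.4 kt
Leg 6: heading=152.2°, groundspeed=99.9 kt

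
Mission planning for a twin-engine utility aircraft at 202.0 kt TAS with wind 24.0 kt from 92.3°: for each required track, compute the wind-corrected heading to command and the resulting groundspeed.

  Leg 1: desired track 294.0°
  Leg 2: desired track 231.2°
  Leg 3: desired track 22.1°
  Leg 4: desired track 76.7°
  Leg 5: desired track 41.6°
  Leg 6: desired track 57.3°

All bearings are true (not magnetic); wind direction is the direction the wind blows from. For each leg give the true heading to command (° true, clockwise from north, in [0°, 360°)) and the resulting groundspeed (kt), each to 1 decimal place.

Leg 1: desired track 294.0°; wind correction +2.5° → command heading 296.5°, groundspeed 224.1 kt
Leg 2: desired track 231.2°; wind correction -4.5° → command heading 226.7°, groundspeed 219.5 kt
Leg 3: desired track 22.1°; wind correction +6.4° → command heading 28.5°, groundspeed 192.6 kt
Leg 4: desired track 76.7°; wind correction +1.8° → command heading 78.5°, groundspeed 178.8 kt
Leg 5: desired track 41.6°; wind correction +5.3° → command heading 46.9°, groundspeed 185.9 kt
Leg 6: desired track 57.3°; wind correction +3.9° → command heading 61.2°, groundspeed 181.9 kt

Leg 1: heading=296.5°, groundspeed=224.1 kt
Leg 2: heading=226.7°, groundspeed=219.5 kt
Leg 3: heading=28.5°, groundspeed=192.6 kt
Leg 4: heading=78.5°, groundspeed=178.8 kt
Leg 5: heading=46.9°, groundspeed=185.9 kt
Leg 6: heading=61.2°, groundspeed=181.9 kt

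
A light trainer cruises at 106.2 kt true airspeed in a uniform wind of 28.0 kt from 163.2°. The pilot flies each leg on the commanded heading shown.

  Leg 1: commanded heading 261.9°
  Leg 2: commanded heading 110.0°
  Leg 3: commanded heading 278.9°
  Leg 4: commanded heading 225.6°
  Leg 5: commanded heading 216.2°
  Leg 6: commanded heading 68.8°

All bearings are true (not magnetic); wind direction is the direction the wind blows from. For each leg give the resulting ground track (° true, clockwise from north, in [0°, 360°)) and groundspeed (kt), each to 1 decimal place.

Leg 1: heading 261.9°; drift +14.1° → track 276.0°, groundspeed 113.9 kt
Leg 2: heading 110.0°; drift -14.1° → track 95.9°, groundspeed 92.2 kt
Leg 3: heading 278.9°; drift +12.0° → track 290.9°, groundspeed 121.0 kt
Leg 4: heading 225.6°; drift +14.9° → track 240.5°, groundspeed 96.5 kt
Leg 5: heading 216.2°; drift +14.1° → track 230.3°, groundspeed 92.1 kt
Leg 6: heading 68.8°; drift -14.4° → track 54.4°, groundspeed 111.9 kt

Leg 1: track=276.0°, groundspeed=113.9 kt
Leg 2: track=95.9°, groundspeed=92.2 kt
Leg 3: track=290.9°, groundspeed=121.0 kt
Leg 4: track=240.5°, groundspeed=96.5 kt
Leg 5: track=230.3°, groundspeed=92.1 kt
Leg 6: track=54.4°, groundspeed=111.9 kt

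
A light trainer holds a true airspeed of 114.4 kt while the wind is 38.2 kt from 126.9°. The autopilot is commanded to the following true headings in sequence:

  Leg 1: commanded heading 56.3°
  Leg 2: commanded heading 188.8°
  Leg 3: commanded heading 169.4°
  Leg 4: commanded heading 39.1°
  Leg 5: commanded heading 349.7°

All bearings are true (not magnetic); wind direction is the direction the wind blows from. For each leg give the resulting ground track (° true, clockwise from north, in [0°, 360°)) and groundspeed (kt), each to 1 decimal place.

Leg 1: track=36.8°, groundspeed=107.9 kt
Leg 2: track=208.1°, groundspeed=102.1 kt
Leg 3: track=186.1°, groundspeed=90.0 kt
Leg 4: track=20.4°, groundspeed=119.2 kt
Leg 5: track=339.4°, groundspeed=144.8 kt

Leg 1: heading 56.3°; drift -19.5° → track 36.8°, groundspeed 107.9 kt
Leg 2: heading 188.8°; drift +19.3° → track 208.1°, groundspeed 102.1 kt
Leg 3: heading 169.4°; drift +16.7° → track 186.1°, groundspeed 90.0 kt
Leg 4: heading 39.1°; drift -18.7° → track 20.4°, groundspeed 119.2 kt
Leg 5: heading 349.7°; drift -10.3° → track 339.4°, groundspeed 144.8 kt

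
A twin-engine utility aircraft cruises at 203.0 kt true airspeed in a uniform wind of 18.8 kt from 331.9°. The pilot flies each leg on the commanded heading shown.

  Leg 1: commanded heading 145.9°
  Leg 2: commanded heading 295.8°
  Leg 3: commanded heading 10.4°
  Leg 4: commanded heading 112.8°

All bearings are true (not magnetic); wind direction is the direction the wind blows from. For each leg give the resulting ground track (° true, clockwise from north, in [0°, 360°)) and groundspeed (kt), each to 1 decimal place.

Leg 1: heading 145.9°; drift +0.5° → track 146.4°, groundspeed 221.7 kt
Leg 2: heading 295.8°; drift -3.4° → track 292.4°, groundspeed 188.1 kt
Leg 3: heading 10.4°; drift +3.6° → track 14.0°, groundspeed 188.7 kt
Leg 4: heading 112.8°; drift +3.1° → track 115.9°, groundspeed 217.9 kt

Leg 1: track=146.4°, groundspeed=221.7 kt
Leg 2: track=292.4°, groundspeed=188.1 kt
Leg 3: track=14.0°, groundspeed=188.7 kt
Leg 4: track=115.9°, groundspeed=217.9 kt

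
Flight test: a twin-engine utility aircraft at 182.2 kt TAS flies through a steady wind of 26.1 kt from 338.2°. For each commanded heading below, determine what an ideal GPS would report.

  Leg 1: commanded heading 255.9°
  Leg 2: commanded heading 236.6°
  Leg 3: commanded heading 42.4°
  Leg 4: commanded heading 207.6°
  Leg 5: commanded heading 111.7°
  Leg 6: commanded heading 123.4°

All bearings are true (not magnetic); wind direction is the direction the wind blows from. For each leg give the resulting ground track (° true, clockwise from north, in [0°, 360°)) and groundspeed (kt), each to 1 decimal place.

Leg 1: track=247.7°, groundspeed=180.6 kt
Leg 2: track=228.8°, groundspeed=189.2 kt
Leg 3: track=50.2°, groundspeed=172.4 kt
Leg 4: track=201.9°, groundspeed=200.2 kt
Leg 5: track=117.1°, groundspeed=201.1 kt
Leg 6: track=127.6°, groundspeed=204.2 kt

Leg 1: heading 255.9°; drift -8.2° → track 247.7°, groundspeed 180.6 kt
Leg 2: heading 236.6°; drift -7.8° → track 228.8°, groundspeed 189.2 kt
Leg 3: heading 42.4°; drift +7.8° → track 50.2°, groundspeed 172.4 kt
Leg 4: heading 207.6°; drift -5.7° → track 201.9°, groundspeed 200.2 kt
Leg 5: heading 111.7°; drift +5.4° → track 117.1°, groundspeed 201.1 kt
Leg 6: heading 123.4°; drift +4.2° → track 127.6°, groundspeed 204.2 kt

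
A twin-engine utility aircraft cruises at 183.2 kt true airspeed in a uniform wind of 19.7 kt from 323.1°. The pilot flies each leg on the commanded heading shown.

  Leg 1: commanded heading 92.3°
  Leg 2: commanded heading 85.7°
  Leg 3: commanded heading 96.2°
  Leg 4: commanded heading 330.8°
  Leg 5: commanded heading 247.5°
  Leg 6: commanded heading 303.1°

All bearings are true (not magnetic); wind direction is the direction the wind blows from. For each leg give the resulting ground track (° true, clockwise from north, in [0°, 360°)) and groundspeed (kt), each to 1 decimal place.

Leg 1: track=96.8°, groundspeed=196.2 kt
Leg 2: track=90.6°, groundspeed=194.5 kt
Leg 3: track=100.4°, groundspeed=197.2 kt
Leg 4: track=331.7°, groundspeed=163.7 kt
Leg 5: track=241.4°, groundspeed=179.3 kt
Leg 6: track=300.8°, groundspeed=164.8 kt

Leg 1: heading 92.3°; drift +4.5° → track 96.8°, groundspeed 196.2 kt
Leg 2: heading 85.7°; drift +4.9° → track 90.6°, groundspeed 194.5 kt
Leg 3: heading 96.2°; drift +4.2° → track 100.4°, groundspeed 197.2 kt
Leg 4: heading 330.8°; drift +0.9° → track 331.7°, groundspeed 163.7 kt
Leg 5: heading 247.5°; drift -6.1° → track 241.4°, groundspeed 179.3 kt
Leg 6: heading 303.1°; drift -2.3° → track 300.8°, groundspeed 164.8 kt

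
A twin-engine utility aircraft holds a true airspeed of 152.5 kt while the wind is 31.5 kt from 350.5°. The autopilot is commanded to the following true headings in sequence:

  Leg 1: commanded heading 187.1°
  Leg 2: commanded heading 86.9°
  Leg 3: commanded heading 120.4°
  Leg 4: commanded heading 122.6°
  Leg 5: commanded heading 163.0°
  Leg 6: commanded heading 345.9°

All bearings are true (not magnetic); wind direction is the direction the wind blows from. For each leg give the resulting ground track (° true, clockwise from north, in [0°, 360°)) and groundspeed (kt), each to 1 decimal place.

Leg 1: track=184.3°, groundspeed=182.9 kt
Leg 2: track=98.2°, groundspeed=159.1 kt
Leg 3: track=128.4°, groundspeed=174.4 kt
Leg 4: track=130.3°, groundspeed=175.2 kt
Leg 5: track=164.3°, groundspeed=183.8 kt
Leg 6: track=344.7°, groundspeed=121.1 kt

Leg 1: heading 187.1°; drift -2.8° → track 184.3°, groundspeed 182.9 kt
Leg 2: heading 86.9°; drift +11.3° → track 98.2°, groundspeed 159.1 kt
Leg 3: heading 120.4°; drift +8.0° → track 128.4°, groundspeed 174.4 kt
Leg 4: heading 122.6°; drift +7.7° → track 130.3°, groundspeed 175.2 kt
Leg 5: heading 163.0°; drift +1.3° → track 164.3°, groundspeed 183.8 kt
Leg 6: heading 345.9°; drift -1.2° → track 344.7°, groundspeed 121.1 kt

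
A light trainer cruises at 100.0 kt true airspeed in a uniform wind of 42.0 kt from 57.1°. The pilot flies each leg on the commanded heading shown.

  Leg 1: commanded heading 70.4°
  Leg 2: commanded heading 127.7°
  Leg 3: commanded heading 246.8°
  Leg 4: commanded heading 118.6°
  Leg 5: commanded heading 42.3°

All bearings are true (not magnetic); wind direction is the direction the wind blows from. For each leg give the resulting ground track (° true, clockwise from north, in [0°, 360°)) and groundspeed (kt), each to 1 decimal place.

Leg 1: track=79.7°, groundspeed=59.9 kt
Leg 2: track=152.4°, groundspeed=94.7 kt
Leg 3: track=243.9°, groundspeed=141.6 kt
Leg 4: track=143.4°, groundspeed=88.1 kt
Leg 5: track=32.1°, groundspeed=60.4 kt

Leg 1: heading 70.4°; drift +9.3° → track 79.7°, groundspeed 59.9 kt
Leg 2: heading 127.7°; drift +24.7° → track 152.4°, groundspeed 94.7 kt
Leg 3: heading 246.8°; drift -2.9° → track 243.9°, groundspeed 141.6 kt
Leg 4: heading 118.6°; drift +24.8° → track 143.4°, groundspeed 88.1 kt
Leg 5: heading 42.3°; drift -10.2° → track 32.1°, groundspeed 60.4 kt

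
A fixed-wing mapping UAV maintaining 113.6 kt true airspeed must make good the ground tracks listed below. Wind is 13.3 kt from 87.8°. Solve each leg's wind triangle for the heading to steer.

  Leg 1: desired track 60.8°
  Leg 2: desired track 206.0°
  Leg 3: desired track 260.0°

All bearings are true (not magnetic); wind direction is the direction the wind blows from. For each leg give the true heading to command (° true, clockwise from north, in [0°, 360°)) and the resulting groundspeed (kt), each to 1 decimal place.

Leg 1: desired track 60.8°; wind correction +3.0° → command heading 63.8°, groundspeed 101.6 kt
Leg 2: desired track 206.0°; wind correction -5.9° → command heading 200.1°, groundspeed 119.3 kt
Leg 3: desired track 260.0°; wind correction -0.9° → command heading 259.1°, groundspeed 126.8 kt

Leg 1: heading=63.8°, groundspeed=101.6 kt
Leg 2: heading=200.1°, groundspeed=119.3 kt
Leg 3: heading=259.1°, groundspeed=126.8 kt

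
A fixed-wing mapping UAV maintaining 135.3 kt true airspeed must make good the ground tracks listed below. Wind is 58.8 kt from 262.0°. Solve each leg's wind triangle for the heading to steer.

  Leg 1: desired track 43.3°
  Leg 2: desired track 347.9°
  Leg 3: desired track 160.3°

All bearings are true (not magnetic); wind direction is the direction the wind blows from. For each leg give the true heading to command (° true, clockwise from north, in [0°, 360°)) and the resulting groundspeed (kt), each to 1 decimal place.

Leg 1: desired track 43.3°; wind correction -15.8° → command heading 27.5°, groundspeed 176.1 kt
Leg 2: desired track 347.9°; wind correction -25.7° → command heading 322.2°, groundspeed 117.7 kt
Leg 3: desired track 160.3°; wind correction +25.2° → command heading 185.5°, groundspeed 134.4 kt

Leg 1: heading=27.5°, groundspeed=176.1 kt
Leg 2: heading=322.2°, groundspeed=117.7 kt
Leg 3: heading=185.5°, groundspeed=134.4 kt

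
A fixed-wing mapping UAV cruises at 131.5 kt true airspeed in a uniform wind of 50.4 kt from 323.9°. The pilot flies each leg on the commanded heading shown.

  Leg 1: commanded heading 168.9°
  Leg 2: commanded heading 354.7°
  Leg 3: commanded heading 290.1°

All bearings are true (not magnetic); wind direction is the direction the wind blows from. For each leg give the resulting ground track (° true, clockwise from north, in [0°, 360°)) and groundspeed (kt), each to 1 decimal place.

Leg 1: track=162.0°, groundspeed=178.5 kt
Leg 2: track=11.0°, groundspeed=91.9 kt
Leg 3: track=272.7°, groundspeed=93.9 kt

Leg 1: heading 168.9°; drift -6.9° → track 162.0°, groundspeed 178.5 kt
Leg 2: heading 354.7°; drift +16.3° → track 11.0°, groundspeed 91.9 kt
Leg 3: heading 290.1°; drift -17.4° → track 272.7°, groundspeed 93.9 kt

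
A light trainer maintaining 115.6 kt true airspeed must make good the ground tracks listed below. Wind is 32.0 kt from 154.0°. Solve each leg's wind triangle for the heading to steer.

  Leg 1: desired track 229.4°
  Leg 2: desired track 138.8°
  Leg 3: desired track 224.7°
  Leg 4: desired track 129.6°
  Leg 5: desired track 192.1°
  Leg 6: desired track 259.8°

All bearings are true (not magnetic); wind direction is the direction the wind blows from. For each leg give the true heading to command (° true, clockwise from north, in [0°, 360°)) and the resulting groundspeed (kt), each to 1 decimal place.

Leg 1: desired track 229.4°; wind correction -15.5° → command heading 213.9°, groundspeed 103.3 kt
Leg 2: desired track 138.8°; wind correction +4.2° → command heading 143.0°, groundspeed 84.4 kt
Leg 3: desired track 224.7°; wind correction -15.1° → command heading 209.6°, groundspeed 101.0 kt
Leg 4: desired track 129.6°; wind correction +6.6° → command heading 136.2°, groundspeed 85.7 kt
Leg 5: desired track 192.1°; wind correction -9.8° → command heading 182.3°, groundspeed 88.7 kt
Leg 6: desired track 259.8°; wind correction -15.4° → command heading 244.4°, groundspeed 120.1 kt

Leg 1: heading=213.9°, groundspeed=103.3 kt
Leg 2: heading=143.0°, groundspeed=84.4 kt
Leg 3: heading=209.6°, groundspeed=101.0 kt
Leg 4: heading=136.2°, groundspeed=85.7 kt
Leg 5: heading=182.3°, groundspeed=88.7 kt
Leg 6: heading=244.4°, groundspeed=120.1 kt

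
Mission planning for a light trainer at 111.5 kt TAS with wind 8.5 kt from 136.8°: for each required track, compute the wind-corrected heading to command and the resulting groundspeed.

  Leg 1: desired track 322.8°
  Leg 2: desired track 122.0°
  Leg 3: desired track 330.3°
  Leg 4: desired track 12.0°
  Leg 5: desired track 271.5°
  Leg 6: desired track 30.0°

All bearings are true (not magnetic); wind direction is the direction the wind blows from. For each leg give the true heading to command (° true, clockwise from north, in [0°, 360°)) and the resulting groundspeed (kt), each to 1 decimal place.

Leg 1: desired track 322.8°; wind correction +0.5° → command heading 323.3°, groundspeed 119.9 kt
Leg 2: desired track 122.0°; wind correction +1.1° → command heading 123.1°, groundspeed 103.3 kt
Leg 3: desired track 330.3°; wind correction +1.0° → command heading 331.3°, groundspeed 119.7 kt
Leg 4: desired track 12.0°; wind correction +3.6° → command heading 15.6°, groundspeed 116.1 kt
Leg 5: desired track 271.5°; wind correction -3.1° → command heading 268.4°, groundspeed 117.3 kt
Leg 6: desired track 30.0°; wind correction +4.2° → command heading 34.2°, groundspeed 113.7 kt

Leg 1: heading=323.3°, groundspeed=119.9 kt
Leg 2: heading=123.1°, groundspeed=103.3 kt
Leg 3: heading=331.3°, groundspeed=119.7 kt
Leg 4: heading=15.6°, groundspeed=116.1 kt
Leg 5: heading=268.4°, groundspeed=117.3 kt
Leg 6: heading=34.2°, groundspeed=113.7 kt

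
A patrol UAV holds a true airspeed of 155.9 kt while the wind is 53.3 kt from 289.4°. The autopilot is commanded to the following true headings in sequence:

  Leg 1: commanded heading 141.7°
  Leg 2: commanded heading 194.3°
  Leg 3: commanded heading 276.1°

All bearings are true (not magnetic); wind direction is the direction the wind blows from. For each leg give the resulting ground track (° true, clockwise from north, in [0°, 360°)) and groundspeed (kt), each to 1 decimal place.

Leg 1: heading 141.7°; drift -8.1° → track 133.6°, groundspeed 203.0 kt
Leg 2: heading 194.3°; drift -18.3° → track 176.0°, groundspeed 169.2 kt
Leg 3: heading 276.1°; drift -6.7° → track 269.4°, groundspeed 104.7 kt

Leg 1: track=133.6°, groundspeed=203.0 kt
Leg 2: track=176.0°, groundspeed=169.2 kt
Leg 3: track=269.4°, groundspeed=104.7 kt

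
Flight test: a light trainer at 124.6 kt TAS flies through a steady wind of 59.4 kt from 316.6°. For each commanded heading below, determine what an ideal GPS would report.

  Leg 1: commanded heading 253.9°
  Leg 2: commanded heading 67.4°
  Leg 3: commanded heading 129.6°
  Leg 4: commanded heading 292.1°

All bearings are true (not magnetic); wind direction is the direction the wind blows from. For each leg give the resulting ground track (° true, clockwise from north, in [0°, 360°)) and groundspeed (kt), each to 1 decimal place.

Leg 1: heading 253.9°; drift -28.5° → track 225.4°, groundspeed 110.7 kt
Leg 2: heading 67.4°; drift +20.9° → track 88.3°, groundspeed 155.9 kt
Leg 3: heading 129.6°; drift +2.3° → track 131.9°, groundspeed 183.7 kt
Leg 4: heading 292.1°; drift -19.2° → track 272.9°, groundspeed 74.7 kt

Leg 1: track=225.4°, groundspeed=110.7 kt
Leg 2: track=88.3°, groundspeed=155.9 kt
Leg 3: track=131.9°, groundspeed=183.7 kt
Leg 4: track=272.9°, groundspeed=74.7 kt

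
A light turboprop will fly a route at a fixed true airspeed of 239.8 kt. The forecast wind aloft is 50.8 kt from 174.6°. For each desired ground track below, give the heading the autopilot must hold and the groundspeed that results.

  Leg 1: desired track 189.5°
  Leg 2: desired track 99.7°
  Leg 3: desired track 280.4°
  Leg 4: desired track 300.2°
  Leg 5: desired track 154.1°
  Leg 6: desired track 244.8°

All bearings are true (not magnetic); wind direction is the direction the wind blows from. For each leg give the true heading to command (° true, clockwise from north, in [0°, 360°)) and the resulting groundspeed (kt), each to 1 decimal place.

Leg 1: desired track 189.5°; wind correction -3.1° → command heading 186.4°, groundspeed 190.4 kt
Leg 2: desired track 99.7°; wind correction +11.8° → command heading 111.5°, groundspeed 221.5 kt
Leg 3: desired track 280.4°; wind correction -11.8° → command heading 268.6°, groundspeed 248.6 kt
Leg 4: desired track 300.2°; wind correction -9.9° → command heading 290.3°, groundspeed 265.8 kt
Leg 5: desired track 154.1°; wind correction +4.3° → command heading 158.4°, groundspeed 191.6 kt
Leg 6: desired track 244.8°; wind correction -11.5° → command heading 233.3°, groundspeed 217.8 kt

Leg 1: heading=186.4°, groundspeed=190.4 kt
Leg 2: heading=111.5°, groundspeed=221.5 kt
Leg 3: heading=268.6°, groundspeed=248.6 kt
Leg 4: heading=290.3°, groundspeed=265.8 kt
Leg 5: heading=158.4°, groundspeed=191.6 kt
Leg 6: heading=233.3°, groundspeed=217.8 kt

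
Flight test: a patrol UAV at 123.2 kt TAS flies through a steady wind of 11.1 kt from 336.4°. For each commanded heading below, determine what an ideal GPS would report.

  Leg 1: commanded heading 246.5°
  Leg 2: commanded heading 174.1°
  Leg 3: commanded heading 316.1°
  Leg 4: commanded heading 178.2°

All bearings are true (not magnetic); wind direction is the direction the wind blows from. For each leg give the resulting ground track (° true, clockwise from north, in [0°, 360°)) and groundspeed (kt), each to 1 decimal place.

Leg 1: track=241.4°, groundspeed=123.7 kt
Leg 2: track=172.7°, groundspeed=133.8 kt
Leg 3: track=314.1°, groundspeed=112.9 kt
Leg 4: track=176.4°, groundspeed=133.6 kt

Leg 1: heading 246.5°; drift -5.1° → track 241.4°, groundspeed 123.7 kt
Leg 2: heading 174.1°; drift -1.4° → track 172.7°, groundspeed 133.8 kt
Leg 3: heading 316.1°; drift -2.0° → track 314.1°, groundspeed 112.9 kt
Leg 4: heading 178.2°; drift -1.8° → track 176.4°, groundspeed 133.6 kt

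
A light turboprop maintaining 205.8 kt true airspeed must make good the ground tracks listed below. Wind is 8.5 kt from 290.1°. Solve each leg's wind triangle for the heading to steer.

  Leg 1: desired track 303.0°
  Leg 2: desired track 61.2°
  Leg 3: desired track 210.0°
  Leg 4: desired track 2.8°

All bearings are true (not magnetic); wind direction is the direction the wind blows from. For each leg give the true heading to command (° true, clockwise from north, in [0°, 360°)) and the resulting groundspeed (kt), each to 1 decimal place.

Leg 1: heading=302.5°, groundspeed=197.5 kt
Leg 2: heading=59.4°, groundspeed=211.3 kt
Leg 3: heading=212.3°, groundspeed=204.2 kt
Leg 4: heading=0.5°, groundspeed=203.1 kt

Leg 1: desired track 303.0°; wind correction -0.5° → command heading 302.5°, groundspeed 197.5 kt
Leg 2: desired track 61.2°; wind correction -1.8° → command heading 59.4°, groundspeed 211.3 kt
Leg 3: desired track 210.0°; wind correction +2.3° → command heading 212.3°, groundspeed 204.2 kt
Leg 4: desired track 2.8°; wind correction -2.3° → command heading 0.5°, groundspeed 203.1 kt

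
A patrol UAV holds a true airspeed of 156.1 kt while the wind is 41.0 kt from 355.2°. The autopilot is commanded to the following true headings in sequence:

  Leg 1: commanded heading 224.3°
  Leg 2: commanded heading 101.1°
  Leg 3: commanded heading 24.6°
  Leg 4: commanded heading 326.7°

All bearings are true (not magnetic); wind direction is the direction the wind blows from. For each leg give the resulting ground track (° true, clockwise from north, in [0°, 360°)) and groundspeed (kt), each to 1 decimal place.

Leg 1: track=214.7°, groundspeed=185.6 kt
Leg 2: track=114.4°, groundspeed=171.9 kt
Leg 3: track=34.1°, groundspeed=122.1 kt
Leg 4: track=317.4°, groundspeed=121.7 kt

Leg 1: heading 224.3°; drift -9.6° → track 214.7°, groundspeed 185.6 kt
Leg 2: heading 101.1°; drift +13.3° → track 114.4°, groundspeed 171.9 kt
Leg 3: heading 24.6°; drift +9.5° → track 34.1°, groundspeed 122.1 kt
Leg 4: heading 326.7°; drift -9.3° → track 317.4°, groundspeed 121.7 kt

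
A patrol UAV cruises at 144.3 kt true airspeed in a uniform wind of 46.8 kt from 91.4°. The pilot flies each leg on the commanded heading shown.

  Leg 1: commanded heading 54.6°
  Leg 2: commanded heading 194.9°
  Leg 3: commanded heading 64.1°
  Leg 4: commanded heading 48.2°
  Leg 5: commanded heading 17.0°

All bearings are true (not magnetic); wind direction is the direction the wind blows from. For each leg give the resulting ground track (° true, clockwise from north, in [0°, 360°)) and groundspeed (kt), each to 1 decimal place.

Leg 1: heading 54.6°; drift -14.7° → track 39.9°, groundspeed 110.4 kt
Leg 2: heading 194.9°; drift +16.3° → track 211.2°, groundspeed 161.8 kt
Leg 3: heading 64.1°; drift -11.8° → track 52.3°, groundspeed 104.9 kt
Leg 4: heading 48.2°; drift -16.2° → track 32.0°, groundspeed 114.7 kt
Leg 5: heading 17.0°; drift -18.9° → track 358.1°, groundspeed 139.2 kt

Leg 1: track=39.9°, groundspeed=110.4 kt
Leg 2: track=211.2°, groundspeed=161.8 kt
Leg 3: track=52.3°, groundspeed=104.9 kt
Leg 4: track=32.0°, groundspeed=114.7 kt
Leg 5: track=358.1°, groundspeed=139.2 kt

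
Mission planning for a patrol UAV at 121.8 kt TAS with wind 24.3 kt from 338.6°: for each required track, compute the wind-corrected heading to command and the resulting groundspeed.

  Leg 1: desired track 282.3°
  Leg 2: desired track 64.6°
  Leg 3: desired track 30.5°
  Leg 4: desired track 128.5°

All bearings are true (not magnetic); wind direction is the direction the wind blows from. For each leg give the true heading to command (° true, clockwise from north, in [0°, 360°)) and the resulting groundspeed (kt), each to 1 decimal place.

Leg 1: heading=291.9°, groundspeed=106.6 kt
Leg 2: heading=53.1°, groundspeed=117.7 kt
Leg 3: heading=21.5°, groundspeed=105.3 kt
Leg 4: heading=122.8°, groundspeed=142.2 kt

Leg 1: desired track 282.3°; wind correction +9.6° → command heading 291.9°, groundspeed 106.6 kt
Leg 2: desired track 64.6°; wind correction -11.5° → command heading 53.1°, groundspeed 117.7 kt
Leg 3: desired track 30.5°; wind correction -9.0° → command heading 21.5°, groundspeed 105.3 kt
Leg 4: desired track 128.5°; wind correction -5.7° → command heading 122.8°, groundspeed 142.2 kt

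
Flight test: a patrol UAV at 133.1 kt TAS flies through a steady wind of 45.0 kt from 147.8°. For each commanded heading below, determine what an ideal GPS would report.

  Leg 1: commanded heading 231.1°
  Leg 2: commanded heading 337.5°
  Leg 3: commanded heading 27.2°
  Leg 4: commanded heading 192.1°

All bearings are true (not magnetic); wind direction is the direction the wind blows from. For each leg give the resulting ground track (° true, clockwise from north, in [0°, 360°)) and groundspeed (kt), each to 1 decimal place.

Leg 1: track=250.4°, groundspeed=135.4 kt
Leg 2: track=335.1°, groundspeed=177.6 kt
Leg 3: track=13.3°, groundspeed=160.7 kt
Leg 4: track=209.4°, groundspeed=105.7 kt

Leg 1: heading 231.1°; drift +19.3° → track 250.4°, groundspeed 135.4 kt
Leg 2: heading 337.5°; drift -2.4° → track 335.1°, groundspeed 177.6 kt
Leg 3: heading 27.2°; drift -13.9° → track 13.3°, groundspeed 160.7 kt
Leg 4: heading 192.1°; drift +17.3° → track 209.4°, groundspeed 105.7 kt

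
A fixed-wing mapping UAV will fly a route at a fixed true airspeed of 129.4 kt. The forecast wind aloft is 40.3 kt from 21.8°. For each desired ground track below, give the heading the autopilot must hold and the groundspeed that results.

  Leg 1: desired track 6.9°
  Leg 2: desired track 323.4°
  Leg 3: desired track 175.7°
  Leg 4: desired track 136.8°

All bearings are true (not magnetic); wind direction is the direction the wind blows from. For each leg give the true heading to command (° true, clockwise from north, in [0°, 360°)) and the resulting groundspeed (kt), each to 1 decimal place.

Leg 1: desired track 6.9°; wind correction +4.6° → command heading 11.5°, groundspeed 90.0 kt
Leg 2: desired track 323.4°; wind correction +15.4° → command heading 338.8°, groundspeed 103.6 kt
Leg 3: desired track 175.7°; wind correction -7.9° → command heading 167.8°, groundspeed 164.4 kt
Leg 4: desired track 136.8°; wind correction -16.4° → command heading 120.4°, groundspeed 141.2 kt

Leg 1: heading=11.5°, groundspeed=90.0 kt
Leg 2: heading=338.8°, groundspeed=103.6 kt
Leg 3: heading=167.8°, groundspeed=164.4 kt
Leg 4: heading=120.4°, groundspeed=141.2 kt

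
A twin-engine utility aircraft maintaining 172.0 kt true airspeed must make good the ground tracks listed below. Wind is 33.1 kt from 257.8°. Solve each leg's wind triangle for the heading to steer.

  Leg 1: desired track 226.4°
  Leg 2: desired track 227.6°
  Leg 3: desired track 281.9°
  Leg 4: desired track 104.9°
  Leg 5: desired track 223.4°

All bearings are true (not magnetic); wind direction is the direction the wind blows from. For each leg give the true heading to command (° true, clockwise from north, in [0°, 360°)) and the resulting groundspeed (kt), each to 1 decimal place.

Leg 1: desired track 226.4°; wind correction +5.8° → command heading 232.2°, groundspeed 142.9 kt
Leg 2: desired track 227.6°; wind correction +5.6° → command heading 233.2°, groundspeed 142.6 kt
Leg 3: desired track 281.9°; wind correction -4.5° → command heading 277.4°, groundspeed 141.3 kt
Leg 4: desired track 104.9°; wind correction +5.0° → command heading 109.9°, groundspeed 200.8 kt
Leg 5: desired track 223.4°; wind correction +6.2° → command heading 229.6°, groundspeed 143.7 kt

Leg 1: heading=232.2°, groundspeed=142.9 kt
Leg 2: heading=233.2°, groundspeed=142.6 kt
Leg 3: heading=277.4°, groundspeed=141.3 kt
Leg 4: heading=109.9°, groundspeed=200.8 kt
Leg 5: heading=229.6°, groundspeed=143.7 kt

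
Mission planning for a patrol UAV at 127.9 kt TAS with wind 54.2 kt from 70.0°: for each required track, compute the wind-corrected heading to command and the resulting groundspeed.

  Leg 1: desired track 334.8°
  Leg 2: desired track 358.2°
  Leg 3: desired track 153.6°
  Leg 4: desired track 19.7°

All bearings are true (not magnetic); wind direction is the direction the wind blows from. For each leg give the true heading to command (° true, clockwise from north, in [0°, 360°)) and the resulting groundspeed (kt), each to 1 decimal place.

Leg 1: heading=359.8°, groundspeed=120.9 kt
Leg 2: heading=21.9°, groundspeed=100.1 kt
Leg 3: heading=128.7°, groundspeed=110.0 kt
Leg 4: heading=38.7°, groundspeed=86.3 kt

Leg 1: desired track 334.8°; wind correction +25.0° → command heading 359.8°, groundspeed 120.9 kt
Leg 2: desired track 358.2°; wind correction +23.7° → command heading 21.9°, groundspeed 100.1 kt
Leg 3: desired track 153.6°; wind correction -24.9° → command heading 128.7°, groundspeed 110.0 kt
Leg 4: desired track 19.7°; wind correction +19.0° → command heading 38.7°, groundspeed 86.3 kt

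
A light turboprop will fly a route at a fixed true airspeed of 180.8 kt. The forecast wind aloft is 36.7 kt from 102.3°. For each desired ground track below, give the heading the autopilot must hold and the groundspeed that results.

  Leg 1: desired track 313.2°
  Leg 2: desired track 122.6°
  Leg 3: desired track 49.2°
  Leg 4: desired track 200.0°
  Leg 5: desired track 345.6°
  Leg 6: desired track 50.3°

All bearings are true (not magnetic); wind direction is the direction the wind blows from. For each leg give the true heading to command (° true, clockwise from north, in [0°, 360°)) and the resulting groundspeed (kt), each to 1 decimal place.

Leg 1: heading=319.2°, groundspeed=211.3 kt
Leg 2: heading=118.6°, groundspeed=145.9 kt
Leg 3: heading=58.5°, groundspeed=156.4 kt
Leg 4: heading=188.4°, groundspeed=182.0 kt
Leg 5: heading=356.0°, groundspeed=194.3 kt
Leg 6: heading=59.5°, groundspeed=155.9 kt

Leg 1: desired track 313.2°; wind correction +6.0° → command heading 319.2°, groundspeed 211.3 kt
Leg 2: desired track 122.6°; wind correction -4.0° → command heading 118.6°, groundspeed 145.9 kt
Leg 3: desired track 49.2°; wind correction +9.3° → command heading 58.5°, groundspeed 156.4 kt
Leg 4: desired track 200.0°; wind correction -11.6° → command heading 188.4°, groundspeed 182.0 kt
Leg 5: desired track 345.6°; wind correction +10.4° → command heading 356.0°, groundspeed 194.3 kt
Leg 6: desired track 50.3°; wind correction +9.2° → command heading 59.5°, groundspeed 155.9 kt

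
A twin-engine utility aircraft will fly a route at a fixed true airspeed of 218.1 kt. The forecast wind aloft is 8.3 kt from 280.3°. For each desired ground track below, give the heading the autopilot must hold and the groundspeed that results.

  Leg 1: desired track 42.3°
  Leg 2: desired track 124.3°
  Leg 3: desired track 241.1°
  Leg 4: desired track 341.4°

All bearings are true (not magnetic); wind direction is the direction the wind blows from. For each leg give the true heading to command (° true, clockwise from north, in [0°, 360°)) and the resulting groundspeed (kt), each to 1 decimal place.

Leg 1: desired track 42.3°; wind correction -1.8° → command heading 40.5°, groundspeed 222.4 kt
Leg 2: desired track 124.3°; wind correction +0.9° → command heading 125.2°, groundspeed 225.7 kt
Leg 3: desired track 241.1°; wind correction +1.4° → command heading 242.5°, groundspeed 211.6 kt
Leg 4: desired track 341.4°; wind correction -1.9° → command heading 339.5°, groundspeed 214.0 kt

Leg 1: heading=40.5°, groundspeed=222.4 kt
Leg 2: heading=125.2°, groundspeed=225.7 kt
Leg 3: heading=242.5°, groundspeed=211.6 kt
Leg 4: heading=339.5°, groundspeed=214.0 kt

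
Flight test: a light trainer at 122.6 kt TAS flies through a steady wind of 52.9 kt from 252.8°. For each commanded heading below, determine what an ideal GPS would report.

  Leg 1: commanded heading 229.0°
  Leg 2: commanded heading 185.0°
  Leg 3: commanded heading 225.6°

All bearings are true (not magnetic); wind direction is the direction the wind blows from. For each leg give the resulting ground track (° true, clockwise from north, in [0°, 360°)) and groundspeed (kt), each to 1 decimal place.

Leg 1: heading 229.0°; drift -16.1° → track 212.9°, groundspeed 77.2 kt
Leg 2: heading 185.0°; drift -25.5° → track 159.5°, groundspeed 113.7 kt
Leg 3: heading 225.6°; drift -17.7° → track 207.9°, groundspeed 79.3 kt

Leg 1: track=212.9°, groundspeed=77.2 kt
Leg 2: track=159.5°, groundspeed=113.7 kt
Leg 3: track=207.9°, groundspeed=79.3 kt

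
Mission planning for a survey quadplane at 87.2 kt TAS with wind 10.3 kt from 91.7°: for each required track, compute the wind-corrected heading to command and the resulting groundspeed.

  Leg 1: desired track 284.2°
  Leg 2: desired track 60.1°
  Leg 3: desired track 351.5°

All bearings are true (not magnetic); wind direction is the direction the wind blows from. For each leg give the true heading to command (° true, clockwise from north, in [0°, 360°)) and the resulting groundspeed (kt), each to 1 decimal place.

Leg 1: desired track 284.2°; wind correction +1.5° → command heading 285.7°, groundspeed 97.2 kt
Leg 2: desired track 60.1°; wind correction +3.5° → command heading 63.6°, groundspeed 78.3 kt
Leg 3: desired track 351.5°; wind correction +6.7° → command heading 358.2°, groundspeed 88.4 kt

Leg 1: heading=285.7°, groundspeed=97.2 kt
Leg 2: heading=63.6°, groundspeed=78.3 kt
Leg 3: heading=358.2°, groundspeed=88.4 kt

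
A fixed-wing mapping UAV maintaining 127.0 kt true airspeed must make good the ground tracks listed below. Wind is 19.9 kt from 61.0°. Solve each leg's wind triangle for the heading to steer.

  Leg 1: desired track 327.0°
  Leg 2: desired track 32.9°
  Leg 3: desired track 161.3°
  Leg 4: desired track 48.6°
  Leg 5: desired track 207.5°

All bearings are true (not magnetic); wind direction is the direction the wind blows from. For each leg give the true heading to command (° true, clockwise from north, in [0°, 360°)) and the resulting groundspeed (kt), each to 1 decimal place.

Leg 1: desired track 327.0°; wind correction +9.0° → command heading 336.0°, groundspeed 126.8 kt
Leg 2: desired track 32.9°; wind correction +4.2° → command heading 37.1°, groundspeed 109.1 kt
Leg 3: desired track 161.3°; wind correction -8.9° → command heading 152.4°, groundspeed 129.0 kt
Leg 4: desired track 48.6°; wind correction +1.9° → command heading 50.5°, groundspeed 107.5 kt
Leg 5: desired track 207.5°; wind correction -5.0° → command heading 202.5°, groundspeed 143.1 kt

Leg 1: heading=336.0°, groundspeed=126.8 kt
Leg 2: heading=37.1°, groundspeed=109.1 kt
Leg 3: heading=152.4°, groundspeed=129.0 kt
Leg 4: heading=50.5°, groundspeed=107.5 kt
Leg 5: heading=202.5°, groundspeed=143.1 kt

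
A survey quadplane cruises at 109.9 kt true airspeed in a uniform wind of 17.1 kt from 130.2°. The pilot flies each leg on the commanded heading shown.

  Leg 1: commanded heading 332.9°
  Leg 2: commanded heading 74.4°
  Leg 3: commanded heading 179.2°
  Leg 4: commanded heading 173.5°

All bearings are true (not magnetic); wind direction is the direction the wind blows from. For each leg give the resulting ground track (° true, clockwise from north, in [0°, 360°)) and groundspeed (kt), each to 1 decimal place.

Leg 1: track=329.9°, groundspeed=125.8 kt
Leg 2: track=66.4°, groundspeed=101.3 kt
Leg 3: track=186.7°, groundspeed=99.5 kt
Leg 4: track=180.4°, groundspeed=98.2 kt

Leg 1: heading 332.9°; drift -3.0° → track 329.9°, groundspeed 125.8 kt
Leg 2: heading 74.4°; drift -8.0° → track 66.4°, groundspeed 101.3 kt
Leg 3: heading 179.2°; drift +7.5° → track 186.7°, groundspeed 99.5 kt
Leg 4: heading 173.5°; drift +6.9° → track 180.4°, groundspeed 98.2 kt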